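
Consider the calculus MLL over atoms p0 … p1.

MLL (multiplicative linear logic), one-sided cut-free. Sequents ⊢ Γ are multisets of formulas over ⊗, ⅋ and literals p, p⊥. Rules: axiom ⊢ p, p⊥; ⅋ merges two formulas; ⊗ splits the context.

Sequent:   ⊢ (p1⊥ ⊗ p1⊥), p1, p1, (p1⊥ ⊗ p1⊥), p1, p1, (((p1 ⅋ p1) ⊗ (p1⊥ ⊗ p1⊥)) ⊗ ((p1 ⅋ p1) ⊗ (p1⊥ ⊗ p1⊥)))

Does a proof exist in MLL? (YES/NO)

Derivation trace:
[⊗]  ⊢ (p1⊥ ⊗ p1⊥), p1, p1, (p1⊥ ⊗ p1⊥), p1, p1, (((p1 ⅋ p1) ⊗ (p1⊥ ⊗ p1⊥)) ⊗ ((p1 ⅋ p1) ⊗ (p1⊥ ⊗ p1⊥)))
  [⊗]  ⊢ (p1⊥ ⊗ p1⊥), p1, p1, ((p1 ⅋ p1) ⊗ (p1⊥ ⊗ p1⊥))
    [⅋]  ⊢ (p1⊥ ⊗ p1⊥), (p1 ⅋ p1)
      [⊗]  ⊢ p1, p1, (p1⊥ ⊗ p1⊥)
        [Ax]  ⊢ p1, p1⊥
        [Ax]  ⊢ p1, p1⊥
    [⊗]  ⊢ p1, p1, (p1⊥ ⊗ p1⊥)
      [Ax]  ⊢ p1, p1⊥
      [Ax]  ⊢ p1, p1⊥
  [⊗]  ⊢ (p1⊥ ⊗ p1⊥), p1, p1, ((p1 ⅋ p1) ⊗ (p1⊥ ⊗ p1⊥))
    [⅋]  ⊢ (p1⊥ ⊗ p1⊥), (p1 ⅋ p1)
      [⊗]  ⊢ p1, p1, (p1⊥ ⊗ p1⊥)
        [Ax]  ⊢ p1, p1⊥
        [Ax]  ⊢ p1, p1⊥
    [⊗]  ⊢ p1, p1, (p1⊥ ⊗ p1⊥)
      [Ax]  ⊢ p1, p1⊥
      [Ax]  ⊢ p1, p1⊥

Result: YES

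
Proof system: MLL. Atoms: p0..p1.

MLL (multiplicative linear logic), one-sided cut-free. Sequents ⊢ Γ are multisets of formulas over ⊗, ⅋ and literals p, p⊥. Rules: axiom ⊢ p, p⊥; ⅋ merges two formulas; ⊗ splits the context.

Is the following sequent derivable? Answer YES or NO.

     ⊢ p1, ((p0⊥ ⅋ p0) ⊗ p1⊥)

Proof tree:
[⊗]  ⊢ p1, ((p0⊥ ⅋ p0) ⊗ p1⊥)
  [⅋]  ⊢ (p0⊥ ⅋ p0)
    [Ax]  ⊢ p0, p0⊥
  [Ax]  ⊢ p1, p1⊥

Result: YES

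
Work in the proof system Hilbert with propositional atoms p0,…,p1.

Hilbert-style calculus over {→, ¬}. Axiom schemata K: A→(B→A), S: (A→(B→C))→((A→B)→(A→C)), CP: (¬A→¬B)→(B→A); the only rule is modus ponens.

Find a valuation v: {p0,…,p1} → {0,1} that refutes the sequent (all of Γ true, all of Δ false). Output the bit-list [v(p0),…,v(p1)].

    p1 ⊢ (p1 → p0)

Enumerate valuations to refute Γ ⊢ Δ:
  v=00: Γ:[p1=F] Δ:[(p1 → p0)=T] refutes=False
  v=01: Γ:[p1=T] Δ:[(p1 → p0)=F] refutes=True  ← countermodel

Result: [0, 1]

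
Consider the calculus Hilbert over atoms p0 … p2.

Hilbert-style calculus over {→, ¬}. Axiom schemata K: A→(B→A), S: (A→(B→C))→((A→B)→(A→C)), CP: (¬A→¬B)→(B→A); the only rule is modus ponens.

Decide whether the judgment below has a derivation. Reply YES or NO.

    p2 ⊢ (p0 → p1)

Enumerate valuations to refute Γ ⊢ Δ:
  v=000: Γ:[p2=F] Δ:[(p0 → p1)=T] refutes=False
  v=001: Γ:[p2=T] Δ:[(p0 → p1)=T] refutes=False
  v=010: Γ:[p2=F] Δ:[(p0 → p1)=T] refutes=False
  v=011: Γ:[p2=T] Δ:[(p0 → p1)=T] refutes=False
  v=100: Γ:[p2=F] Δ:[(p0 → p1)=F] refutes=False
  v=101: Γ:[p2=T] Δ:[(p0 → p1)=F] refutes=True  ← countermodel

Result: NO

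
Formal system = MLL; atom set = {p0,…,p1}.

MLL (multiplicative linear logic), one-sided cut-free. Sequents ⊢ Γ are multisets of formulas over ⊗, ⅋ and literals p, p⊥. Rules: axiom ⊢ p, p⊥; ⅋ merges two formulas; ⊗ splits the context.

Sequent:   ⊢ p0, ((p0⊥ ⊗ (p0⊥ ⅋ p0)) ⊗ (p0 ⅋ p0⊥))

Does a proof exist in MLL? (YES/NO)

Derivation (root first):
[⊗]  ⊢ p0, ((p0⊥ ⊗ (p0⊥ ⅋ p0)) ⊗ (p0 ⅋ p0⊥))
  [⊗]  ⊢ p0, (p0⊥ ⊗ (p0⊥ ⅋ p0))
    [Ax]  ⊢ p0, p0⊥
    [⅋]  ⊢ (p0⊥ ⅋ p0)
      [Ax]  ⊢ p0, p0⊥
  [⅋]  ⊢ (p0 ⅋ p0⊥)
    [Ax]  ⊢ p0, p0⊥

Result: YES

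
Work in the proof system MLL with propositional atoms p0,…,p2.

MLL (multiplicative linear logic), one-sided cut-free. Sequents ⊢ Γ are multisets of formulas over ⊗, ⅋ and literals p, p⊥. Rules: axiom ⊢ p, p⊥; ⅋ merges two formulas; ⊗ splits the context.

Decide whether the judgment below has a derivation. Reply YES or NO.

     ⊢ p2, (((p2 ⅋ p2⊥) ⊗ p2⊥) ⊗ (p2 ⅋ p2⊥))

Derivation trace:
[⊗]  ⊢ p2, (((p2 ⅋ p2⊥) ⊗ p2⊥) ⊗ (p2 ⅋ p2⊥))
  [⊗]  ⊢ p2, ((p2 ⅋ p2⊥) ⊗ p2⊥)
    [⅋]  ⊢ (p2 ⅋ p2⊥)
      [Ax]  ⊢ p2, p2⊥
    [Ax]  ⊢ p2, p2⊥
  [⅋]  ⊢ (p2 ⅋ p2⊥)
    [Ax]  ⊢ p2, p2⊥

Result: YES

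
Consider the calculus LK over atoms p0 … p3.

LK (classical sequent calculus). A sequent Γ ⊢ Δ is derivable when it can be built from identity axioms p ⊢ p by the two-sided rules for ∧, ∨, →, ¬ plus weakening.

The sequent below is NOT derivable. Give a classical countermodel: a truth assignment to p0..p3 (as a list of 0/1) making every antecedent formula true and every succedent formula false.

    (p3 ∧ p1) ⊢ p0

Search for a countermodel by truth-table:
  v=0000: Γ:[(p3 ∧ p1)=F] Δ:[p0=F] refutes=False
  v=0001: Γ:[(p3 ∧ p1)=F] Δ:[p0=F] refutes=False
  v=0010: Γ:[(p3 ∧ p1)=F] Δ:[p0=F] refutes=False
  v=0011: Γ:[(p3 ∧ p1)=F] Δ:[p0=F] refutes=False
  v=0100: Γ:[(p3 ∧ p1)=F] Δ:[p0=F] refutes=False
  v=0101: Γ:[(p3 ∧ p1)=T] Δ:[p0=F] refutes=True  ← countermodel

Result: [0, 1, 0, 1]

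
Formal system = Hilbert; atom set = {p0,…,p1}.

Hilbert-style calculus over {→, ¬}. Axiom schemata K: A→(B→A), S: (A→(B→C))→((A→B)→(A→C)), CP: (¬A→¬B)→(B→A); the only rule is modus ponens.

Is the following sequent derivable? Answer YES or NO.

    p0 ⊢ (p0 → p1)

Truth-table refutation:
  v=00: Γ:[p0=F] Δ:[(p0 → p1)=T] refutes=False
  v=01: Γ:[p0=F] Δ:[(p0 → p1)=T] refutes=False
  v=10: Γ:[p0=T] Δ:[(p0 → p1)=F] refutes=True  ← countermodel

Result: NO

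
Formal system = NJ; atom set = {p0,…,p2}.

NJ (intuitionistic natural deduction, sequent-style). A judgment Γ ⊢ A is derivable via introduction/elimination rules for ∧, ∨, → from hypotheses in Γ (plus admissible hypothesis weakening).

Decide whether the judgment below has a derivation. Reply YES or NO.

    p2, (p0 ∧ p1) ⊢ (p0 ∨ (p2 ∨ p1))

Proof tree:
[∨I₂] p2, (p0 ∧ p1) ⊢ (p0 ∨ (p2 ∨ p1))
  [∨I₁] p2, (p0 ∧ p1) ⊢ (p2 ∨ p1)
    [Wk] p2, (p0 ∧ p1) ⊢ p2
      [Ax] p2 ⊢ p2

Result: YES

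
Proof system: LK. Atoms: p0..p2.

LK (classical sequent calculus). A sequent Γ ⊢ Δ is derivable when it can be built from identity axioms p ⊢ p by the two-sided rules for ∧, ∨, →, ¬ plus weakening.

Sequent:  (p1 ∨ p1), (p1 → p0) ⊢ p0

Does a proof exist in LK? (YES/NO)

Derivation (root first):
[→L] (p1 ∨ p1), (p1 → p0) ⊢ p0
  [∨L] (p1 ∨ p1) ⊢ p1
    [Ax] p1 ⊢ p1
    [Ax] p1 ⊢ p1
  [Ax] p0 ⊢ p0

Result: YES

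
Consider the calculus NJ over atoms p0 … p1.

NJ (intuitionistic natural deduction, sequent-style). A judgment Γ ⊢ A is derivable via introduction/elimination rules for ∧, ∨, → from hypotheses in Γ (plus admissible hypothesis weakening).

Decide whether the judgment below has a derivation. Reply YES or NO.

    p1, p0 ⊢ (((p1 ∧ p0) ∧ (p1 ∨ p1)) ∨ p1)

Derivation trace:
[∨I₁] p1, p0 ⊢ (((p1 ∧ p0) ∧ (p1 ∨ p1)) ∨ p1)
  [∧I] p1, p0 ⊢ ((p1 ∧ p0) ∧ (p1 ∨ p1))
    [∧I] p1, p0 ⊢ (p1 ∧ p0)
      [Ax] p1 ⊢ p1
      [Ax] p0 ⊢ p0
    [∨I₁] p1 ⊢ (p1 ∨ p1)
      [Ax] p1 ⊢ p1

Result: YES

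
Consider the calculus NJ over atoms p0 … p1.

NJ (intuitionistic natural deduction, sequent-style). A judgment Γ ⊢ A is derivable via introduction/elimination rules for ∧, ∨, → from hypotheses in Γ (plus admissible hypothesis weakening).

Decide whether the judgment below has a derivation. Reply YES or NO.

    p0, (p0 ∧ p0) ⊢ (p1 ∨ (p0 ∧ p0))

Derivation (root first):
[∨I₂] p0, (p0 ∧ p0) ⊢ (p1 ∨ (p0 ∧ p0))
  [Wk] p0, (p0 ∧ p0) ⊢ (p0 ∧ p0)
    [∧I] p0 ⊢ (p0 ∧ p0)
      [Ax] p0 ⊢ p0
      [Ax] p0 ⊢ p0

Result: YES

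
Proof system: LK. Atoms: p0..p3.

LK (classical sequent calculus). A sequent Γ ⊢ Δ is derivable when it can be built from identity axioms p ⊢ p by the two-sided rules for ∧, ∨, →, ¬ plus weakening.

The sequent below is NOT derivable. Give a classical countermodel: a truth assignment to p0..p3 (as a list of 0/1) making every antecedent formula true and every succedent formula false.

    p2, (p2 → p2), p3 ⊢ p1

Search for a countermodel by truth-table:
  v=0000: Γ:[p2=F, (p2 → p2)=T, p3=F] Δ:[p1=F] refutes=False
  v=0001: Γ:[p2=F, (p2 → p2)=T, p3=T] Δ:[p1=F] refutes=False
  v=0010: Γ:[p2=T, (p2 → p2)=T, p3=F] Δ:[p1=F] refutes=False
  v=0011: Γ:[p2=T, (p2 → p2)=T, p3=T] Δ:[p1=F] refutes=True  ← countermodel

Result: [0, 0, 1, 1]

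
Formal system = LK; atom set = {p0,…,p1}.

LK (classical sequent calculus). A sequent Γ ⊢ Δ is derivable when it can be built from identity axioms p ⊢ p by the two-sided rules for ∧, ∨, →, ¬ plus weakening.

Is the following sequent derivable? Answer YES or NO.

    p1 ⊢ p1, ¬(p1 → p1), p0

Proof tree:
[WR] p1 ⊢ p1, ¬(p1 → p1), p0
  [¬R] p1 ⊢ p1, ¬(p1 → p1)
    [→L] p1, (p1 → p1) ⊢ p1
      [Ax] p1 ⊢ p1
      [Ax] p1 ⊢ p1

Result: YES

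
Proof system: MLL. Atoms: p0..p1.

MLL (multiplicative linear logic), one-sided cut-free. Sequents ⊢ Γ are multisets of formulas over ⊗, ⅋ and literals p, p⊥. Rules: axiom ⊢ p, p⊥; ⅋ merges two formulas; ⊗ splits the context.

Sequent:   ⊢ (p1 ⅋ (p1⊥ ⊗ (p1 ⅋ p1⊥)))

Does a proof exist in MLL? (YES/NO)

Derivation trace:
[⅋]  ⊢ (p1 ⅋ (p1⊥ ⊗ (p1 ⅋ p1⊥)))
  [⊗]  ⊢ p1, (p1⊥ ⊗ (p1 ⅋ p1⊥))
    [Ax]  ⊢ p1, p1⊥
    [⅋]  ⊢ (p1 ⅋ p1⊥)
      [Ax]  ⊢ p1, p1⊥

Result: YES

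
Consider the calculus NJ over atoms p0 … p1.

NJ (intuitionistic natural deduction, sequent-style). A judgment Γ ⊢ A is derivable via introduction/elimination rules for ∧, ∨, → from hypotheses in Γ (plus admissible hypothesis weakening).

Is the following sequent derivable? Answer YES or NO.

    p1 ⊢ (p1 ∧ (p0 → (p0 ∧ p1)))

Derivation trace:
[∧I] p1 ⊢ (p1 ∧ (p0 → (p0 ∧ p1)))
  [Ax] p1 ⊢ p1
  [→I] p1 ⊢ (p0 → (p0 ∧ p1))
    [∧I] p1, p0 ⊢ (p0 ∧ p1)
      [Ax] p0 ⊢ p0
      [Ax] p1 ⊢ p1

Result: YES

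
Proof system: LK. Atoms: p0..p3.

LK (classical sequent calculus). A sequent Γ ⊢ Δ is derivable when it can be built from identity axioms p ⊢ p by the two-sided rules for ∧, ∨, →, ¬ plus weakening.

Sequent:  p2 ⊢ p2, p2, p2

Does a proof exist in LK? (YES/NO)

Derivation (root first):
[WR] p2 ⊢ p2, p2, p2
  [WR] p2 ⊢ p2, p2
    [Ax] p2 ⊢ p2

Result: YES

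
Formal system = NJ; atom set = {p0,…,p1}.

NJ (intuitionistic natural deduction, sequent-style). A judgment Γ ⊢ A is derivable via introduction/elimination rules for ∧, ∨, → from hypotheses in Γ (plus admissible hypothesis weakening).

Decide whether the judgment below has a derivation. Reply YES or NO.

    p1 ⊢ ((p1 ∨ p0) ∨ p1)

Derivation trace:
[∨I₁] p1 ⊢ ((p1 ∨ p0) ∨ p1)
  [∨I₁] p1 ⊢ (p1 ∨ p0)
    [Ax] p1 ⊢ p1

Result: YES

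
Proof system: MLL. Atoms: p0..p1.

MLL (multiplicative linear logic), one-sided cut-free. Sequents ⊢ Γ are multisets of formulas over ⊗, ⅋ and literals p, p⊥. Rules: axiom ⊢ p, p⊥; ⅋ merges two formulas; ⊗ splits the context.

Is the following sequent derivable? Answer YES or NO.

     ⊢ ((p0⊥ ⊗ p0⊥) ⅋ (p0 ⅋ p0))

Derivation (root first):
[⅋]  ⊢ ((p0⊥ ⊗ p0⊥) ⅋ (p0 ⅋ p0))
  [⅋]  ⊢ (p0⊥ ⊗ p0⊥), (p0 ⅋ p0)
    [⊗]  ⊢ p0, p0, (p0⊥ ⊗ p0⊥)
      [Ax]  ⊢ p0, p0⊥
      [Ax]  ⊢ p0, p0⊥

Result: YES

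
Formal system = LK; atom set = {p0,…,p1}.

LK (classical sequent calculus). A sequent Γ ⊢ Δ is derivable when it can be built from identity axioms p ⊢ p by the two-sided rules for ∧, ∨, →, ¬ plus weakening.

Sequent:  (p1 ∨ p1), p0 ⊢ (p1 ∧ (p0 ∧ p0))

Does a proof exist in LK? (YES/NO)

Proof tree:
[∧R] (p1 ∨ p1), p0 ⊢ (p1 ∧ (p0 ∧ p0))
  [∨L] (p1 ∨ p1) ⊢ p1
    [Ax] p1 ⊢ p1
    [Ax] p1 ⊢ p1
  [∧R] p0 ⊢ (p0 ∧ p0)
    [Ax] p0 ⊢ p0
    [Ax] p0 ⊢ p0

Result: YES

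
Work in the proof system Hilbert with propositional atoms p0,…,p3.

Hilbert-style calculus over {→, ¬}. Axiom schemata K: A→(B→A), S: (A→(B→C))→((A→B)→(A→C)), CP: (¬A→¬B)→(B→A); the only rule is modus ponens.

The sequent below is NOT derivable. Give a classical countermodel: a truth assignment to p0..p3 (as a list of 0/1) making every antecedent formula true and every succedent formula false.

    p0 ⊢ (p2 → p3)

Truth-table refutation:
  v=0000: Γ:[p0=F] Δ:[(p2 → p3)=T] refutes=False
  v=0001: Γ:[p0=F] Δ:[(p2 → p3)=T] refutes=False
  v=0010: Γ:[p0=F] Δ:[(p2 → p3)=F] refutes=False
  v=0011: Γ:[p0=F] Δ:[(p2 → p3)=T] refutes=False
  v=0100: Γ:[p0=F] Δ:[(p2 → p3)=T] refutes=False
  v=0101: Γ:[p0=F] Δ:[(p2 → p3)=T] refutes=False
  v=0110: Γ:[p0=F] Δ:[(p2 → p3)=F] refutes=False
  v=0111: Γ:[p0=F] Δ:[(p2 → p3)=T] refutes=False
  v=1000: Γ:[p0=T] Δ:[(p2 → p3)=T] refutes=False
  v=1001: Γ:[p0=T] Δ:[(p2 → p3)=T] refutes=False
  v=1010: Γ:[p0=T] Δ:[(p2 → p3)=F] refutes=True  ← countermodel

Result: [1, 0, 1, 0]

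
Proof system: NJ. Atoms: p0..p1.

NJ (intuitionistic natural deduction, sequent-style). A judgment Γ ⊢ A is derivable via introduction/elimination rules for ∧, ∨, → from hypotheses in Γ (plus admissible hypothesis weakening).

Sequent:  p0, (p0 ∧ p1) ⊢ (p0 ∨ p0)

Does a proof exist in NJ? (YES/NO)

Derivation trace:
[∨I₂] p0, (p0 ∧ p1) ⊢ (p0 ∨ p0)
  [Wk] p0, (p0 ∧ p1) ⊢ p0
    [Ax] p0 ⊢ p0

Result: YES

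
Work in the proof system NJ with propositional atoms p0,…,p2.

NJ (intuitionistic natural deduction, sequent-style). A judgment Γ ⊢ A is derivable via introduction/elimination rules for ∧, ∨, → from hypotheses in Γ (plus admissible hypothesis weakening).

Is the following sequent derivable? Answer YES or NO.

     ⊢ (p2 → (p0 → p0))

Derivation (root first):
[→I]  ⊢ (p2 → (p0 → p0))
  [→I] p2 ⊢ (p0 → p0)
    [Wk] p0, p2 ⊢ p0
      [Ax] p0 ⊢ p0

Result: YES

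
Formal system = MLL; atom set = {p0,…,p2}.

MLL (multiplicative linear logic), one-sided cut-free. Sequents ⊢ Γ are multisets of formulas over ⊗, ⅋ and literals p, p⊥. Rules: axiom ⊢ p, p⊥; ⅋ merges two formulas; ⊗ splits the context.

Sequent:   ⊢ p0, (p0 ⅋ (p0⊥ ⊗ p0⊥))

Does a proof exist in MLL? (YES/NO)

Proof tree:
[⅋]  ⊢ p0, (p0 ⅋ (p0⊥ ⊗ p0⊥))
  [⊗]  ⊢ p0, p0, (p0⊥ ⊗ p0⊥)
    [Ax]  ⊢ p0, p0⊥
    [Ax]  ⊢ p0, p0⊥

Result: YES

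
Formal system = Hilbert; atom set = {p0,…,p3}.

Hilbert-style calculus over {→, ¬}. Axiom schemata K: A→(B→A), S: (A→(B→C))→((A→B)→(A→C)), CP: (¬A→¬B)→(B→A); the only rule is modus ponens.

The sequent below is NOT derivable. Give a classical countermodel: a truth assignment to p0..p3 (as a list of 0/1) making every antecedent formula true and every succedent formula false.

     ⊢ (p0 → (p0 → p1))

Enumerate valuations to refute Γ ⊢ Δ:
  v=0000: Γ:[] Δ:[(p0 → (p0 → p1))=T] refutes=False
  v=0001: Γ:[] Δ:[(p0 → (p0 → p1))=T] refutes=False
  v=0010: Γ:[] Δ:[(p0 → (p0 → p1))=T] refutes=False
  v=0011: Γ:[] Δ:[(p0 → (p0 → p1))=T] refutes=False
  v=0100: Γ:[] Δ:[(p0 → (p0 → p1))=T] refutes=False
  v=0101: Γ:[] Δ:[(p0 → (p0 → p1))=T] refutes=False
  v=0110: Γ:[] Δ:[(p0 → (p0 → p1))=T] refutes=False
  v=0111: Γ:[] Δ:[(p0 → (p0 → p1))=T] refutes=False
  v=1000: Γ:[] Δ:[(p0 → (p0 → p1))=F] refutes=True  ← countermodel

Result: [1, 0, 0, 0]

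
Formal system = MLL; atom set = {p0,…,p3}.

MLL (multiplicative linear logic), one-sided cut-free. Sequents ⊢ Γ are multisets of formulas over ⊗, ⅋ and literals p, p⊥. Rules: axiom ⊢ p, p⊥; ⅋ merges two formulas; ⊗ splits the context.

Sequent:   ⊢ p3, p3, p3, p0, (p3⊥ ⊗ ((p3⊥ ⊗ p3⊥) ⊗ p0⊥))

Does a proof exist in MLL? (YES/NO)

Derivation (root first):
[⊗]  ⊢ p3, p3, p3, p0, (p3⊥ ⊗ ((p3⊥ ⊗ p3⊥) ⊗ p0⊥))
  [Ax]  ⊢ p3, p3⊥
  [⊗]  ⊢ p3, p3, p0, ((p3⊥ ⊗ p3⊥) ⊗ p0⊥)
    [⊗]  ⊢ p3, p3, (p3⊥ ⊗ p3⊥)
      [Ax]  ⊢ p3, p3⊥
      [Ax]  ⊢ p3, p3⊥
    [Ax]  ⊢ p0, p0⊥

Result: YES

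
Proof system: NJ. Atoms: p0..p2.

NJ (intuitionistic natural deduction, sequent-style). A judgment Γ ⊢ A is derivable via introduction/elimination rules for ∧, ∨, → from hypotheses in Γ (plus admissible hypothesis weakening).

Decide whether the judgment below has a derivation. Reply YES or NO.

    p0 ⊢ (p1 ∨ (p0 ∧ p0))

Proof tree:
[∨I₂] p0 ⊢ (p1 ∨ (p0 ∧ p0))
  [∧I] p0 ⊢ (p0 ∧ p0)
    [Ax] p0 ⊢ p0
    [Ax] p0 ⊢ p0

Result: YES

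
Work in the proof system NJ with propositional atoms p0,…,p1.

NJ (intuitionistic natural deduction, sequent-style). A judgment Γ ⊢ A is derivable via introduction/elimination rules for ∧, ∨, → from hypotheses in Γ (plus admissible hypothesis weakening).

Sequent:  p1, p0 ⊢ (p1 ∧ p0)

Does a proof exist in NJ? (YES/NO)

Derivation trace:
[∧I] p1, p0 ⊢ (p1 ∧ p0)
  [Wk] p1, p0 ⊢ p1
    [Ax] p1 ⊢ p1
  [Ax] p0 ⊢ p0

Result: YES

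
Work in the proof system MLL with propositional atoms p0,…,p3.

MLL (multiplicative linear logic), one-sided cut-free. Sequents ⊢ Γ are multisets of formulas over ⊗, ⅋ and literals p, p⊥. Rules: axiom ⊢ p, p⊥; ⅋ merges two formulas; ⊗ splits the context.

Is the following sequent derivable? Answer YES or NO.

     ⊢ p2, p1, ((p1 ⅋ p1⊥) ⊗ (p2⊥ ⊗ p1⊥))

Proof tree:
[⊗]  ⊢ p2, p1, ((p1 ⅋ p1⊥) ⊗ (p2⊥ ⊗ p1⊥))
  [⅋]  ⊢ (p1 ⅋ p1⊥)
    [Ax]  ⊢ p1, p1⊥
  [⊗]  ⊢ p2, p1, (p2⊥ ⊗ p1⊥)
    [Ax]  ⊢ p2, p2⊥
    [Ax]  ⊢ p1, p1⊥

Result: YES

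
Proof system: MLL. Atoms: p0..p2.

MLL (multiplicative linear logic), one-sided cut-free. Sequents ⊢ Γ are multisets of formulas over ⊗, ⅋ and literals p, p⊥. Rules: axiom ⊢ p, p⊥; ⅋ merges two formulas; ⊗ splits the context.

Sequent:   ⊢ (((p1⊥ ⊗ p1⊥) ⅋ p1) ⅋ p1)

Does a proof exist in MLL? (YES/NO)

Derivation trace:
[⅋]  ⊢ (((p1⊥ ⊗ p1⊥) ⅋ p1) ⅋ p1)
  [⅋]  ⊢ p1, ((p1⊥ ⊗ p1⊥) ⅋ p1)
    [⊗]  ⊢ p1, p1, (p1⊥ ⊗ p1⊥)
      [Ax]  ⊢ p1, p1⊥
      [Ax]  ⊢ p1, p1⊥

Result: YES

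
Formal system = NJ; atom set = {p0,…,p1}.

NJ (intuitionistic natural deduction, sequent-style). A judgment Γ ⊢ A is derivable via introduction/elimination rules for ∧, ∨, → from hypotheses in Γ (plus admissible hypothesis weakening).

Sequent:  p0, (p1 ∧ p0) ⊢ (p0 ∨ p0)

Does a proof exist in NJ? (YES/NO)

Derivation trace:
[∨I₁] p0, (p1 ∧ p0) ⊢ (p0 ∨ p0)
  [Wk] p0, (p1 ∧ p0) ⊢ p0
    [Ax] p0 ⊢ p0

Result: YES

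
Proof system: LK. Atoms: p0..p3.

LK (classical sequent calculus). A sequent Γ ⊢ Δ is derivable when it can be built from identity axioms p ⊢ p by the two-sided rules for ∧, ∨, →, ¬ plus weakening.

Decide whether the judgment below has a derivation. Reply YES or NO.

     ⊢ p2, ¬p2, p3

Derivation trace:
[WR]  ⊢ p2, ¬p2, p3
  [¬R]  ⊢ p2, ¬p2
    [Ax] p2 ⊢ p2

Result: YES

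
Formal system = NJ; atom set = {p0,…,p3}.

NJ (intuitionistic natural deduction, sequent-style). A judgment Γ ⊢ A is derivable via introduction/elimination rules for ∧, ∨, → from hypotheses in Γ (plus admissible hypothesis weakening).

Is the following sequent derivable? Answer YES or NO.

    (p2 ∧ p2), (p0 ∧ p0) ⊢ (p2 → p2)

Derivation (root first):
[Wk] (p2 ∧ p2), (p0 ∧ p0) ⊢ (p2 → p2)
  [Wk] (p2 ∧ p2) ⊢ (p2 → p2)
    [→I]  ⊢ (p2 → p2)
      [Ax] p2 ⊢ p2

Result: YES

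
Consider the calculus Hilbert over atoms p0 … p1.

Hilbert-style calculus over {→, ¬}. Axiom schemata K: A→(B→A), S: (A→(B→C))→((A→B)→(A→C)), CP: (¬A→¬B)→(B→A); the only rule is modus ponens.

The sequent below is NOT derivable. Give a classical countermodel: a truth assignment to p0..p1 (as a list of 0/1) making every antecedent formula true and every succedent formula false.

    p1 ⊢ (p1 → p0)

Enumerate valuations to refute Γ ⊢ Δ:
  v=00: Γ:[p1=F] Δ:[(p1 → p0)=T] refutes=False
  v=01: Γ:[p1=T] Δ:[(p1 → p0)=F] refutes=True  ← countermodel

Result: [0, 1]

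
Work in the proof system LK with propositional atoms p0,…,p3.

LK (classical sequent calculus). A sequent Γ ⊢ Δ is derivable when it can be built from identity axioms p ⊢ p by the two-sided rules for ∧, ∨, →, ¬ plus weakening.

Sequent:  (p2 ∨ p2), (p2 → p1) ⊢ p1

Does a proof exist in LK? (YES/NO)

Derivation (root first):
[→L] (p2 ∨ p2), (p2 → p1) ⊢ p1
  [∨L] (p2 ∨ p2) ⊢ p2
    [Ax] p2 ⊢ p2
    [Ax] p2 ⊢ p2
  [Ax] p1 ⊢ p1

Result: YES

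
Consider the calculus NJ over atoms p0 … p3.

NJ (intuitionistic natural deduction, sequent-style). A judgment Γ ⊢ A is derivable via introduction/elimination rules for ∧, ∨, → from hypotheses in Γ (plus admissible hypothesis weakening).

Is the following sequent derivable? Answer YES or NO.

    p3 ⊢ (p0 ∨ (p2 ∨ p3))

Derivation trace:
[∨I₂] p3 ⊢ (p0 ∨ (p2 ∨ p3))
  [∨I₂] p3 ⊢ (p2 ∨ p3)
    [Ax] p3 ⊢ p3

Result: YES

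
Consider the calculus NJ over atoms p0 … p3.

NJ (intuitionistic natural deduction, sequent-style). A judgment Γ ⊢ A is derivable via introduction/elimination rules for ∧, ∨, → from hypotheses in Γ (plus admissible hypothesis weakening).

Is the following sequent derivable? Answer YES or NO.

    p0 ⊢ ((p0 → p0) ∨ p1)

Derivation trace:
[∨I₁] p0 ⊢ ((p0 → p0) ∨ p1)
  [→I] p0 ⊢ (p0 → p0)
    [Wk] p0, p0 ⊢ p0
      [Ax] p0 ⊢ p0

Result: YES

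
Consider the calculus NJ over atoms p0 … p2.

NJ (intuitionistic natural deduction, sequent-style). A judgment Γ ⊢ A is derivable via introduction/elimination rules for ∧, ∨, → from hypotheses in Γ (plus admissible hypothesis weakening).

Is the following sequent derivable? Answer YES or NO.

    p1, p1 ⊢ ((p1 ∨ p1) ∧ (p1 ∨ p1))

Derivation (root first):
[Wk] p1, p1 ⊢ ((p1 ∨ p1) ∧ (p1 ∨ p1))
  [∧I] p1 ⊢ ((p1 ∨ p1) ∧ (p1 ∨ p1))
    [∨I₁] p1 ⊢ (p1 ∨ p1)
      [Ax] p1 ⊢ p1
    [∨I₁] p1 ⊢ (p1 ∨ p1)
      [Ax] p1 ⊢ p1

Result: YES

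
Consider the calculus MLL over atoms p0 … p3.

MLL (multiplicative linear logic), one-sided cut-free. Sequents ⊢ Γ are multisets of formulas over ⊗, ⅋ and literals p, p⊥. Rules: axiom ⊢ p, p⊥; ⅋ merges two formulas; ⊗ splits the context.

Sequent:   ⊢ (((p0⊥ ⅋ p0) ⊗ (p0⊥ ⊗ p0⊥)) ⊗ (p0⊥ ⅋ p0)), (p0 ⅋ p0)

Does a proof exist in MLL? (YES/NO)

Proof tree:
[⅋]  ⊢ (((p0⊥ ⅋ p0) ⊗ (p0⊥ ⊗ p0⊥)) ⊗ (p0⊥ ⅋ p0)), (p0 ⅋ p0)
  [⊗]  ⊢ p0, p0, (((p0⊥ ⅋ p0) ⊗ (p0⊥ ⊗ p0⊥)) ⊗ (p0⊥ ⅋ p0))
    [⊗]  ⊢ p0, p0, ((p0⊥ ⅋ p0) ⊗ (p0⊥ ⊗ p0⊥))
      [⅋]  ⊢ (p0⊥ ⅋ p0)
        [Ax]  ⊢ p0, p0⊥
      [⊗]  ⊢ p0, p0, (p0⊥ ⊗ p0⊥)
        [Ax]  ⊢ p0, p0⊥
        [Ax]  ⊢ p0, p0⊥
    [⅋]  ⊢ (p0⊥ ⅋ p0)
      [Ax]  ⊢ p0, p0⊥

Result: YES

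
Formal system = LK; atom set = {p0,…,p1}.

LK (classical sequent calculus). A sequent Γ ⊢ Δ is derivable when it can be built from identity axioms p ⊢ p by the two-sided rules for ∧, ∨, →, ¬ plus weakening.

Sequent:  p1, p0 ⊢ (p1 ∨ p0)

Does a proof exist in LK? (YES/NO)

Derivation (root first):
[∨R] p1, p0 ⊢ (p1 ∨ p0)
  [WR] p1, p0 ⊢ p1, p0
    [WL] p1, p0 ⊢ p1
      [Ax] p1 ⊢ p1

Result: YES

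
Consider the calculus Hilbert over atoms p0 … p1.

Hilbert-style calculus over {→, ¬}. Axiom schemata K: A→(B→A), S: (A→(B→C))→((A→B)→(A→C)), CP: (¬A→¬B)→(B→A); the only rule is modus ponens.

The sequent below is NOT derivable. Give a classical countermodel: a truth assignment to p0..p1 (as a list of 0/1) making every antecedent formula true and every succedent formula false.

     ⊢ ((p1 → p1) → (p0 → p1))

Truth-table refutation:
  v=00: Γ:[] Δ:[((p1 → p1) → (p0 → p1))=T] refutes=False
  v=01: Γ:[] Δ:[((p1 → p1) → (p0 → p1))=T] refutes=False
  v=10: Γ:[] Δ:[((p1 → p1) → (p0 → p1))=F] refutes=True  ← countermodel

Result: [1, 0]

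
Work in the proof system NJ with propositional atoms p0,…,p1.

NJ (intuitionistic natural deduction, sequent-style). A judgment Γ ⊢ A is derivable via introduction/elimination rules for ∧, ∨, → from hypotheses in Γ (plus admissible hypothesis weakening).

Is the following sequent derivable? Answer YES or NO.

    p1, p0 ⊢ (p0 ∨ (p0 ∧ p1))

Proof tree:
[∨I₂] p1, p0 ⊢ (p0 ∨ (p0 ∧ p1))
  [∧I] p1, p0 ⊢ (p0 ∧ p1)
    [Ax] p0 ⊢ p0
    [Ax] p1 ⊢ p1

Result: YES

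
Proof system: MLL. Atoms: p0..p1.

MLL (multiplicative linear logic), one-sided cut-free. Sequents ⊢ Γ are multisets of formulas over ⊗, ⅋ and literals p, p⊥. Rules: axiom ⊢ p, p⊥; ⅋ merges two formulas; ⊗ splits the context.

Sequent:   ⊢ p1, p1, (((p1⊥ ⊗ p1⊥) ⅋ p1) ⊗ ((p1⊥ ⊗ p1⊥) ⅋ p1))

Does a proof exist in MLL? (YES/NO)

Derivation trace:
[⊗]  ⊢ p1, p1, (((p1⊥ ⊗ p1⊥) ⅋ p1) ⊗ ((p1⊥ ⊗ p1⊥) ⅋ p1))
  [⅋]  ⊢ p1, ((p1⊥ ⊗ p1⊥) ⅋ p1)
    [⊗]  ⊢ p1, p1, (p1⊥ ⊗ p1⊥)
      [Ax]  ⊢ p1, p1⊥
      [Ax]  ⊢ p1, p1⊥
  [⅋]  ⊢ p1, ((p1⊥ ⊗ p1⊥) ⅋ p1)
    [⊗]  ⊢ p1, p1, (p1⊥ ⊗ p1⊥)
      [Ax]  ⊢ p1, p1⊥
      [Ax]  ⊢ p1, p1⊥

Result: YES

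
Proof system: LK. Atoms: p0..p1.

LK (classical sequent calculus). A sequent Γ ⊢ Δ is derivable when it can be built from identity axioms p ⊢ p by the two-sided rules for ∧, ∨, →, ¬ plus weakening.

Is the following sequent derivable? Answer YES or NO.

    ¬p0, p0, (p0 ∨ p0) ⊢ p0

Derivation trace:
[∨L] ¬p0, p0, (p0 ∨ p0) ⊢ p0
  [WL] p0, ¬p0, p0 ⊢ 
    [¬L] p0, ¬p0 ⊢ 
      [Ax] p0 ⊢ p0
  [Ax] p0 ⊢ p0

Result: YES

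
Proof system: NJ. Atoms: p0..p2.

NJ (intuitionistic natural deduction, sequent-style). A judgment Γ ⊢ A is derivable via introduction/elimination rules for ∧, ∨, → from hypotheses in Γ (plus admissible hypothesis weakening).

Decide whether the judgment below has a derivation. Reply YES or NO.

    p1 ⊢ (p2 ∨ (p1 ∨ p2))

Derivation trace:
[∨I₂] p1 ⊢ (p2 ∨ (p1 ∨ p2))
  [∨I₁] p1 ⊢ (p1 ∨ p2)
    [Ax] p1 ⊢ p1

Result: YES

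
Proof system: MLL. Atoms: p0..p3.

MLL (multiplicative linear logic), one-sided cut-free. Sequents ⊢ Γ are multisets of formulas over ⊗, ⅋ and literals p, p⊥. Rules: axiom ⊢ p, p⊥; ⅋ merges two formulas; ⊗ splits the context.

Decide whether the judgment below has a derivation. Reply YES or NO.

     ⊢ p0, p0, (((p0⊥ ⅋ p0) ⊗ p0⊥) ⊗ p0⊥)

Derivation trace:
[⊗]  ⊢ p0, p0, (((p0⊥ ⅋ p0) ⊗ p0⊥) ⊗ p0⊥)
  [⊗]  ⊢ p0, ((p0⊥ ⅋ p0) ⊗ p0⊥)
    [⅋]  ⊢ (p0⊥ ⅋ p0)
      [Ax]  ⊢ p0, p0⊥
    [Ax]  ⊢ p0, p0⊥
  [Ax]  ⊢ p0, p0⊥

Result: YES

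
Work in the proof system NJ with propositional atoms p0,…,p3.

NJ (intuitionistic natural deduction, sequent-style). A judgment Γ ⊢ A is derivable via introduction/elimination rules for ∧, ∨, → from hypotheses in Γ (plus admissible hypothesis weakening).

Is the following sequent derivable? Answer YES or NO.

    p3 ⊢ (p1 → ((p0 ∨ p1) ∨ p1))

Proof tree:
[→I] p3 ⊢ (p1 → ((p0 ∨ p1) ∨ p1))
  [∨I₁] p1, p3 ⊢ ((p0 ∨ p1) ∨ p1)
    [Wk] p1, p3 ⊢ (p0 ∨ p1)
      [∨I₂] p1 ⊢ (p0 ∨ p1)
        [Ax] p1 ⊢ p1

Result: YES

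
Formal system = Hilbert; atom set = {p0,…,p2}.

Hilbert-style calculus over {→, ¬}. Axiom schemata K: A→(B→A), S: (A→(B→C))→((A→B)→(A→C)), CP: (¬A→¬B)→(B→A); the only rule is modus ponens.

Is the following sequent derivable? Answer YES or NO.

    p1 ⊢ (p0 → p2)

Truth-table refutation:
  v=000: Γ:[p1=F] Δ:[(p0 → p2)=T] refutes=False
  v=001: Γ:[p1=F] Δ:[(p0 → p2)=T] refutes=False
  v=010: Γ:[p1=T] Δ:[(p0 → p2)=T] refutes=False
  v=011: Γ:[p1=T] Δ:[(p0 → p2)=T] refutes=False
  v=100: Γ:[p1=F] Δ:[(p0 → p2)=F] refutes=False
  v=101: Γ:[p1=F] Δ:[(p0 → p2)=T] refutes=False
  v=110: Γ:[p1=T] Δ:[(p0 → p2)=F] refutes=True  ← countermodel

Result: NO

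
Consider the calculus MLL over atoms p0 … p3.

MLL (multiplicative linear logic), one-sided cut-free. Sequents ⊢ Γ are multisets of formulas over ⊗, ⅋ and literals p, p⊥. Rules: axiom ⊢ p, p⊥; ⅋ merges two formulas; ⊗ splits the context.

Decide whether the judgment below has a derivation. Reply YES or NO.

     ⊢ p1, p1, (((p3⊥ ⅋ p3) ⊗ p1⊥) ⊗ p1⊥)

Derivation (root first):
[⊗]  ⊢ p1, p1, (((p3⊥ ⅋ p3) ⊗ p1⊥) ⊗ p1⊥)
  [⊗]  ⊢ p1, ((p3⊥ ⅋ p3) ⊗ p1⊥)
    [⅋]  ⊢ (p3⊥ ⅋ p3)
      [Ax]  ⊢ p3, p3⊥
    [Ax]  ⊢ p1, p1⊥
  [Ax]  ⊢ p1, p1⊥

Result: YES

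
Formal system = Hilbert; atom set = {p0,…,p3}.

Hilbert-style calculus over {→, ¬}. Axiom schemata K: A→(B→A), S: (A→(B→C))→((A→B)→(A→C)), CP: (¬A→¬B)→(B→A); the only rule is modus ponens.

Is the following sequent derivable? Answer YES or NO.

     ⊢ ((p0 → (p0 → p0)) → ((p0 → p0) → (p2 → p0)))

Truth-table refutation:
  v=0000: Γ:[] Δ:[((p0 → (p0 → p0)) → ((p0 → p0) → (p2 → p0)))=T] refutes=False
  v=0001: Γ:[] Δ:[((p0 → (p0 → p0)) → ((p0 → p0) → (p2 → p0)))=T] refutes=False
  v=0010: Γ:[] Δ:[((p0 → (p0 → p0)) → ((p0 → p0) → (p2 → p0)))=F] refutes=True  ← countermodel

Result: NO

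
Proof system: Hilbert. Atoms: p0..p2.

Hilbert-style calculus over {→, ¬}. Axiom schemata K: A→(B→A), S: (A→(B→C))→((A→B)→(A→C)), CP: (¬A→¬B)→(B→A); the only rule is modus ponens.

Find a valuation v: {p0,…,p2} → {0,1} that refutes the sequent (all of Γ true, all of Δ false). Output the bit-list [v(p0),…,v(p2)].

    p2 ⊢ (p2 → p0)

Enumerate valuations to refute Γ ⊢ Δ:
  v=000: Γ:[p2=F] Δ:[(p2 → p0)=T] refutes=False
  v=001: Γ:[p2=T] Δ:[(p2 → p0)=F] refutes=True  ← countermodel

Result: [0, 0, 1]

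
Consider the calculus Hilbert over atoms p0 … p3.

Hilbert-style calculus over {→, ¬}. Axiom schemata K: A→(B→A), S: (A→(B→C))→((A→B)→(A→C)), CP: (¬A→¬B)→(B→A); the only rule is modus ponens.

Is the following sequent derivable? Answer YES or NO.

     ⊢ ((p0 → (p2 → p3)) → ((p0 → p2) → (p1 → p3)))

Search for a countermodel by truth-table:
  v=0000: Γ:[] Δ:[((p0 → (p2 → p3)) → ((p0 → p2) → (p1 → p3)))=T] refutes=False
  v=0001: Γ:[] Δ:[((p0 → (p2 → p3)) → ((p0 → p2) → (p1 → p3)))=T] refutes=False
  v=0010: Γ:[] Δ:[((p0 → (p2 → p3)) → ((p0 → p2) → (p1 → p3)))=T] refutes=False
  v=0011: Γ:[] Δ:[((p0 → (p2 → p3)) → ((p0 → p2) → (p1 → p3)))=T] refutes=False
  v=0100: Γ:[] Δ:[((p0 → (p2 → p3)) → ((p0 → p2) → (p1 → p3)))=F] refutes=True  ← countermodel

Result: NO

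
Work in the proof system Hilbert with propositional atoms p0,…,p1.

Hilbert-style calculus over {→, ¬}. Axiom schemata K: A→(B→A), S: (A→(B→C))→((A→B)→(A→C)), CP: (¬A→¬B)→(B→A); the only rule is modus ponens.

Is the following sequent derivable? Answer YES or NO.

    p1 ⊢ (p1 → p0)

Search for a countermodel by truth-table:
  v=00: Γ:[p1=F] Δ:[(p1 → p0)=T] refutes=False
  v=01: Γ:[p1=T] Δ:[(p1 → p0)=F] refutes=True  ← countermodel

Result: NO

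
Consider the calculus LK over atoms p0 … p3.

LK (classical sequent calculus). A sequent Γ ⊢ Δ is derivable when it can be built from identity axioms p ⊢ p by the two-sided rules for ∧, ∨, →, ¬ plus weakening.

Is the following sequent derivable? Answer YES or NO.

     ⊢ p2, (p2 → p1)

Derivation trace:
[→R]  ⊢ p2, (p2 → p1)
  [WR] p2 ⊢ p2, p1
    [Ax] p2 ⊢ p2

Result: YES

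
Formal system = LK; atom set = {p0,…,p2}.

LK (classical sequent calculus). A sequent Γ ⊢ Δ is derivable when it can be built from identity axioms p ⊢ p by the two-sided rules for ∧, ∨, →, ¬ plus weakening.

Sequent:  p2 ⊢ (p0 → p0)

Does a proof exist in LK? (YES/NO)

Derivation trace:
[WL] p2 ⊢ (p0 → p0)
  [→R]  ⊢ (p0 → p0)
    [Ax] p0 ⊢ p0

Result: YES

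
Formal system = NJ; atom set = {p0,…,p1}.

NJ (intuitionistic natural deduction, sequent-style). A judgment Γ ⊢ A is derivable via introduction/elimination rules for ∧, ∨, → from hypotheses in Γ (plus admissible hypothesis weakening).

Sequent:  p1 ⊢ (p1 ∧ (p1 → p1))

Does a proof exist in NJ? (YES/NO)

Derivation (root first):
[∧I] p1 ⊢ (p1 ∧ (p1 → p1))
  [Ax] p1 ⊢ p1
  [→I]  ⊢ (p1 → p1)
    [Ax] p1 ⊢ p1

Result: YES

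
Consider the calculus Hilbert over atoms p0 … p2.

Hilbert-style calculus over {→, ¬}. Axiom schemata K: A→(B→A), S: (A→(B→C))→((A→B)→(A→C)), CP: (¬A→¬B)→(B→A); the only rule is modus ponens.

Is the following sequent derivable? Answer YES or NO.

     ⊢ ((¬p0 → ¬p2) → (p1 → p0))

Search for a countermodel by truth-table:
  v=000: Γ:[] Δ:[((¬p0 → ¬p2) → (p1 → p0))=T] refutes=False
  v=001: Γ:[] Δ:[((¬p0 → ¬p2) → (p1 → p0))=T] refutes=False
  v=010: Γ:[] Δ:[((¬p0 → ¬p2) → (p1 → p0))=F] refutes=True  ← countermodel

Result: NO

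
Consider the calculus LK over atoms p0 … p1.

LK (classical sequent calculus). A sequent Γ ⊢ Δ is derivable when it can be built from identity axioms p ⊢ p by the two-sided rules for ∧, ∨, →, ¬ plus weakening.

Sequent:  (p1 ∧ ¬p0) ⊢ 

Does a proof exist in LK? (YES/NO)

Enumerate valuations to refute Γ ⊢ Δ:
  v=00: Γ:[(p1 ∧ ¬p0)=F] Δ:[] refutes=False
  v=01: Γ:[(p1 ∧ ¬p0)=T] Δ:[] refutes=True  ← countermodel

Result: NO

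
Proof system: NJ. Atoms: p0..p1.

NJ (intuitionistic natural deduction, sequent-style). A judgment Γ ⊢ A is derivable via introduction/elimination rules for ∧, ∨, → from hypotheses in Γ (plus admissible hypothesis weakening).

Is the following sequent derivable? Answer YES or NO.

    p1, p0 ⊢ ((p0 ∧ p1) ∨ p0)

Derivation trace:
[∨I₁] p1, p0 ⊢ ((p0 ∧ p1) ∨ p0)
  [∧I] p1, p0 ⊢ (p0 ∧ p1)
    [Ax] p0 ⊢ p0
    [Ax] p1 ⊢ p1

Result: YES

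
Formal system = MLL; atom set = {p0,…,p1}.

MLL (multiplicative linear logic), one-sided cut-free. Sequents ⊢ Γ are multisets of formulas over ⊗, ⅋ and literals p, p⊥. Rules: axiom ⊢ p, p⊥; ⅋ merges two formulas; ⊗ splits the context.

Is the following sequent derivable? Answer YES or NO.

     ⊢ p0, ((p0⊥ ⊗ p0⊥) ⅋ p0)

Proof tree:
[⅋]  ⊢ p0, ((p0⊥ ⊗ p0⊥) ⅋ p0)
  [⊗]  ⊢ p0, p0, (p0⊥ ⊗ p0⊥)
    [Ax]  ⊢ p0, p0⊥
    [Ax]  ⊢ p0, p0⊥

Result: YES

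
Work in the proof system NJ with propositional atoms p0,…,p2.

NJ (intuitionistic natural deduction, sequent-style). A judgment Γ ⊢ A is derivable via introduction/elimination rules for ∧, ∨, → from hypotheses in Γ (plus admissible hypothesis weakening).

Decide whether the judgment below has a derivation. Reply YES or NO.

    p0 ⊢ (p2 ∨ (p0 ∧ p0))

Proof tree:
[∨I₂] p0 ⊢ (p2 ∨ (p0 ∧ p0))
  [∧I] p0 ⊢ (p0 ∧ p0)
    [Ax] p0 ⊢ p0
    [Ax] p0 ⊢ p0

Result: YES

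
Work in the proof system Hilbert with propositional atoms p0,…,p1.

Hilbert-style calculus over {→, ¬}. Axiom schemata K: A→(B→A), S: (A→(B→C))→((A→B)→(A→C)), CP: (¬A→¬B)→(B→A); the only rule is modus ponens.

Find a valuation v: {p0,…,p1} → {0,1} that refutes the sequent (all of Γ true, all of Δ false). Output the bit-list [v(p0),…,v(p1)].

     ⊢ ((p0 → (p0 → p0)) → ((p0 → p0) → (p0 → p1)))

Search for a countermodel by truth-table:
  v=00: Γ:[] Δ:[((p0 → (p0 → p0)) → ((p0 → p0) → (p0 → p1)))=T] refutes=False
  v=01: Γ:[] Δ:[((p0 → (p0 → p0)) → ((p0 → p0) → (p0 → p1)))=T] refutes=False
  v=10: Γ:[] Δ:[((p0 → (p0 → p0)) → ((p0 → p0) → (p0 → p1)))=F] refutes=True  ← countermodel

Result: [1, 0]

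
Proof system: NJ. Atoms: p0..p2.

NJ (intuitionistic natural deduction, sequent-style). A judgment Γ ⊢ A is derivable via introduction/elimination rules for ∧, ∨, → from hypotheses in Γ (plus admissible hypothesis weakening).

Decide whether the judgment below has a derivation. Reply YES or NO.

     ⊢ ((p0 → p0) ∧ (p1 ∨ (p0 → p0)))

Derivation (root first):
[∧I]  ⊢ ((p0 → p0) ∧ (p1 ∨ (p0 → p0)))
  [→I]  ⊢ (p0 → p0)
    [Ax] p0 ⊢ p0
  [∨I₂]  ⊢ (p1 ∨ (p0 → p0))
    [→I]  ⊢ (p0 → p0)
      [Ax] p0 ⊢ p0

Result: YES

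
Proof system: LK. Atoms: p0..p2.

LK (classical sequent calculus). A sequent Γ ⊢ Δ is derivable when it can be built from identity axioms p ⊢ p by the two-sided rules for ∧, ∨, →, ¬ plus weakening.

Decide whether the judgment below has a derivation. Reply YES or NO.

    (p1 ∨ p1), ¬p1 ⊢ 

Derivation (root first):
[¬L] (p1 ∨ p1), ¬p1 ⊢ 
  [∨L] (p1 ∨ p1) ⊢ p1
    [Ax] p1 ⊢ p1
    [Ax] p1 ⊢ p1

Result: YES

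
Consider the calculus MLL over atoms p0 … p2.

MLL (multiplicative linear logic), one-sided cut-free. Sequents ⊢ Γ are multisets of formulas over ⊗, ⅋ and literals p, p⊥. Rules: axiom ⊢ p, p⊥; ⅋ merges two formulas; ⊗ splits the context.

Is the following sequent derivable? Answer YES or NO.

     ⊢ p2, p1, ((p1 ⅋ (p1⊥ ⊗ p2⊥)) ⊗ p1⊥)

Derivation (root first):
[⊗]  ⊢ p2, p1, ((p1 ⅋ (p1⊥ ⊗ p2⊥)) ⊗ p1⊥)
  [⅋]  ⊢ p2, (p1 ⅋ (p1⊥ ⊗ p2⊥))
    [⊗]  ⊢ p1, p2, (p1⊥ ⊗ p2⊥)
      [Ax]  ⊢ p1, p1⊥
      [Ax]  ⊢ p2, p2⊥
  [Ax]  ⊢ p1, p1⊥

Result: YES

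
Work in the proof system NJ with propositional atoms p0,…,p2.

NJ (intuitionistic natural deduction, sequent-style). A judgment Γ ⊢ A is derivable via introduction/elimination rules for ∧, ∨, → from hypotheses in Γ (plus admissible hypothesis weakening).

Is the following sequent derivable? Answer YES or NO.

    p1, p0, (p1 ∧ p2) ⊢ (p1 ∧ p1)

Proof tree:
[∧I] p1, p0, (p1 ∧ p2) ⊢ (p1 ∧ p1)
  [Ax] p1 ⊢ p1
  [Wk] p1, p0, p1, (p1 ∧ p2) ⊢ p1
    [Wk] p1, p0, p1 ⊢ p1
      [Wk] p1, p0 ⊢ p1
        [Ax] p1 ⊢ p1

Result: YES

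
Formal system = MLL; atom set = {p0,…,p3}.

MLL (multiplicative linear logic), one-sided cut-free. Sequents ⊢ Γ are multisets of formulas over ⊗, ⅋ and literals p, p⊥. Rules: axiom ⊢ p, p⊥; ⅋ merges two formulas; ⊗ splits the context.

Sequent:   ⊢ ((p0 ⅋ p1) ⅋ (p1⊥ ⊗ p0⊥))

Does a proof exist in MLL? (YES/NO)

Derivation (root first):
[⅋]  ⊢ ((p0 ⅋ p1) ⅋ (p1⊥ ⊗ p0⊥))
  [⅋]  ⊢ (p1⊥ ⊗ p0⊥), (p0 ⅋ p1)
    [⊗]  ⊢ p1, p0, (p1⊥ ⊗ p0⊥)
      [Ax]  ⊢ p1, p1⊥
      [Ax]  ⊢ p0, p0⊥

Result: YES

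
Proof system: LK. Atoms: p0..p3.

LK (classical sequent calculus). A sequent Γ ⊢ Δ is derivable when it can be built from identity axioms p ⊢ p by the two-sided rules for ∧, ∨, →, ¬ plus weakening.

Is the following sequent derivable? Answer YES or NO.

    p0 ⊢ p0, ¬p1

Derivation trace:
[¬R] p0 ⊢ p0, ¬p1
  [WL] p0, p1 ⊢ p0
    [Ax] p0 ⊢ p0

Result: YES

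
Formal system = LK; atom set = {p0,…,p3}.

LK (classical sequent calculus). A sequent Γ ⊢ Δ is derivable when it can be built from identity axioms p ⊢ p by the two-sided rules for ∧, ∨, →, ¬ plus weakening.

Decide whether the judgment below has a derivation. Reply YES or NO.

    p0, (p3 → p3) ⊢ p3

Enumerate valuations to refute Γ ⊢ Δ:
  v=0000: Γ:[p0=F, (p3 → p3)=T] Δ:[p3=F] refutes=False
  v=0001: Γ:[p0=F, (p3 → p3)=T] Δ:[p3=T] refutes=False
  v=0010: Γ:[p0=F, (p3 → p3)=T] Δ:[p3=F] refutes=False
  v=0011: Γ:[p0=F, (p3 → p3)=T] Δ:[p3=T] refutes=False
  v=0100: Γ:[p0=F, (p3 → p3)=T] Δ:[p3=F] refutes=False
  v=0101: Γ:[p0=F, (p3 → p3)=T] Δ:[p3=T] refutes=False
  v=0110: Γ:[p0=F, (p3 → p3)=T] Δ:[p3=F] refutes=False
  v=0111: Γ:[p0=F, (p3 → p3)=T] Δ:[p3=T] refutes=False
  v=1000: Γ:[p0=T, (p3 → p3)=T] Δ:[p3=F] refutes=True  ← countermodel

Result: NO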